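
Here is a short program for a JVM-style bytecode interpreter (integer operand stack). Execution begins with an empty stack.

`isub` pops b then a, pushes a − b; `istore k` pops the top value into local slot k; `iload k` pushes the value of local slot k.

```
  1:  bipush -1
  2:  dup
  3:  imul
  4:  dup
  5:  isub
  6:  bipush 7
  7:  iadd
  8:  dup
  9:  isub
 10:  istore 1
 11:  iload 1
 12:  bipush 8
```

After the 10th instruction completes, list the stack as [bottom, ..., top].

[]

bipush -1 : [-1]
dup       : [-1, -1]
imul      : [1]
dup       : [1, 1]
isub      : [0]
bipush 7  : [0, 7]
iadd      : [7]
dup       : [7, 7]
isub      : [0]
istore 1  : []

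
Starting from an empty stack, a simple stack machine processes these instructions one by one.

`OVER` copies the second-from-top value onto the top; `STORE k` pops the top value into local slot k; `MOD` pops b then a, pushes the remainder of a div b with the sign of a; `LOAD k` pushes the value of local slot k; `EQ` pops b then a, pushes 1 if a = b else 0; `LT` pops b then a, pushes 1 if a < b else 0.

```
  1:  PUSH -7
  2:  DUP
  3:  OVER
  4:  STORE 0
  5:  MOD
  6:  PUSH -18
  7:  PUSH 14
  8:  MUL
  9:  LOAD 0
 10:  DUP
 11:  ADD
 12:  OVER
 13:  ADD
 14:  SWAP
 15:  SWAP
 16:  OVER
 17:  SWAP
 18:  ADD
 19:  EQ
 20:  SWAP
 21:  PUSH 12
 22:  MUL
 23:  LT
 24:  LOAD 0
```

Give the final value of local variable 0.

-7

PUSH -7  : -7
DUP      : -7 -7
OVER     : -7 -7 -7
STORE 0  : -7 -7
MOD      : 0
PUSH -18 : 0 -18
PUSH 14  : 0 -18 14
MUL      : 0 -252
LOAD 0   : 0 -252 -7
DUP      : 0 -252 -7 -7
ADD      : 0 -252 -14
OVER     : 0 -252 -14 -252
ADD      : 0 -252 -266
SWAP     : 0 -266 -252
SWAP     : 0 -252 -266
OVER     : 0 -252 -266 -252
SWAP     : 0 -252 -252 -266
ADD      : 0 -252 -518
EQ       : 0 0
SWAP     : 0 0
PUSH 12  : 0 0 12
MUL      : 0 0
LT       : 0
LOAD 0   : 0 -7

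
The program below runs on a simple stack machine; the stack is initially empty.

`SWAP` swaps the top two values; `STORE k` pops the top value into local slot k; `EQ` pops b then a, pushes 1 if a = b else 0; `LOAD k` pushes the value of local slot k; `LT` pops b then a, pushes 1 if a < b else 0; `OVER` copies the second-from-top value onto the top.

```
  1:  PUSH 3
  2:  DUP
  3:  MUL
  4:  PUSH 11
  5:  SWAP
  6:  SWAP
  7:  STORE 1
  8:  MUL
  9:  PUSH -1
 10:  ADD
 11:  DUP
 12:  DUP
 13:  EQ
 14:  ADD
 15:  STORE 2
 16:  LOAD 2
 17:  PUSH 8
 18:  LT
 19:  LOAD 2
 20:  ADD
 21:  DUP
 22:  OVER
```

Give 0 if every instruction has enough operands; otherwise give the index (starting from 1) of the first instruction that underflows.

PUSH 3   [3]
DUP      [3, 3]
MUL      [9]
PUSH 11  [9, 11]
SWAP     [11, 9]
SWAP     [9, 11]
STORE 1  [9]
MUL  — needs 2 operands, stack has 1 → underflow

8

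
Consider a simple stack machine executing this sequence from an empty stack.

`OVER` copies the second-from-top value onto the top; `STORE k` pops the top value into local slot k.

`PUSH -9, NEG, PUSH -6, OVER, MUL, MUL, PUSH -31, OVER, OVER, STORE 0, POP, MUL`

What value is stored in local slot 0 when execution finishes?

-31

PUSH -9   -9
NEG       9
PUSH -6   9 -6
OVER      9 -6 9
MUL       9 -54
MUL       -486
PUSH -31  -486 -31
OVER      -486 -31 -486
OVER      -486 -31 -486 -31
STORE 0   -486 -31 -486
POP       -486 -31
MUL       15066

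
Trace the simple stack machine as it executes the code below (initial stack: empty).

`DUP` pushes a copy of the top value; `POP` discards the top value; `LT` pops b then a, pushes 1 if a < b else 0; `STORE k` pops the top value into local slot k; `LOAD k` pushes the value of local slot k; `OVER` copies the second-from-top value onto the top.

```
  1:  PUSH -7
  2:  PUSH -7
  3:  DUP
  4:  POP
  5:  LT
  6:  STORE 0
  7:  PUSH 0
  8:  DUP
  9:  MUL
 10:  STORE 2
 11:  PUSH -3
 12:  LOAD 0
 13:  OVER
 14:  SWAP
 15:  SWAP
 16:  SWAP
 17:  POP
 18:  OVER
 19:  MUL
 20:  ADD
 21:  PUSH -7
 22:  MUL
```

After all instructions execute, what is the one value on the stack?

-42

PUSH -7 : [-7]
PUSH -7 : [-7, -7]
DUP     : [-7, -7, -7]
POP     : [-7, -7]
LT      : [0]
STORE 0 : []
PUSH 0  : [0]
DUP     : [0, 0]
MUL     : [0]
STORE 2 : []
PUSH -3 : [-3]
LOAD 0  : [-3, 0]
OVER    : [-3, 0, -3]
SWAP    : [-3, -3, 0]
SWAP    : [-3, 0, -3]
SWAP    : [-3, -3, 0]
POP     : [-3, -3]
OVER    : [-3, -3, -3]
MUL     : [-3, 9]
ADD     : [6]
PUSH -7 : [6, -7]
MUL     : [-42]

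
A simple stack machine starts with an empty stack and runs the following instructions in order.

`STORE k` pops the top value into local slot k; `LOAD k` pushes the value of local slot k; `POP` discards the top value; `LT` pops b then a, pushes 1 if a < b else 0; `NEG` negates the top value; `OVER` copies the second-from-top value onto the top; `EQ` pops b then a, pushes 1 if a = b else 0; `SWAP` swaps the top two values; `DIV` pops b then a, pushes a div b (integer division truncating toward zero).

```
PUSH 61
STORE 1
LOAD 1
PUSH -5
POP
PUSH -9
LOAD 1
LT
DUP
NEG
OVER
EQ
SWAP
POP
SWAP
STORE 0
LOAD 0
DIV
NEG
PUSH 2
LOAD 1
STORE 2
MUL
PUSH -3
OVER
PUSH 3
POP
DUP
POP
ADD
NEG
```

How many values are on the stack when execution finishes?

2

PUSH 61 : [61]
STORE 1 : []
LOAD 1  : [61]
PUSH -5 : [61, -5]
POP     : [61]
PUSH -9 : [61, -9]
LOAD 1  : [61, -9, 61]
LT      : [61, 1]
DUP     : [61, 1, 1]
NEG     : [61, 1, -1]
OVER    : [61, 1, -1, 1]
EQ      : [61, 1, 0]
SWAP    : [61, 0, 1]
POP     : [61, 0]
SWAP    : [0, 61]
STORE 0 : [0]
LOAD 0  : [0, 61]
DIV     : [0]
NEG     : [0]
PUSH 2  : [0, 2]
LOAD 1  : [0, 2, 61]
STORE 2 : [0, 2]
MUL     : [0]
PUSH -3 : [0, -3]
OVER    : [0, -3, 0]
PUSH 3  : [0, -3, 0, 3]
POP     : [0, -3, 0]
DUP     : [0, -3, 0, 0]
POP     : [0, -3, 0]
ADD     : [0, -3]
NEG     : [0, 3]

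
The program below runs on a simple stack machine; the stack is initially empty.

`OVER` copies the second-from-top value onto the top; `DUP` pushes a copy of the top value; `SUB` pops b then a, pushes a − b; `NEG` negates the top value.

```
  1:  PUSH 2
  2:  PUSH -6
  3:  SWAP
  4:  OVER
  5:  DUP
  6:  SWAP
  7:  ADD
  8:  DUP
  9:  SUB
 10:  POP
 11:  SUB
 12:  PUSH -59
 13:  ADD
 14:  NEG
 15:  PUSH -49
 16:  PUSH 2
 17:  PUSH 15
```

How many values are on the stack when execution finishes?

PUSH 2   : 2
PUSH -6  : 2 -6
SWAP     : -6 2
OVER     : -6 2 -6
DUP      : -6 2 -6 -6
SWAP     : -6 2 -6 -6
ADD      : -6 2 -12
DUP      : -6 2 -12 -12
SUB      : -6 2 0
POP      : -6 2
SUB      : -8
PUSH -59 : -8 -59
ADD      : -67
NEG      : 67
PUSH -49 : 67 -49
PUSH 2   : 67 -49 2
PUSH 15  : 67 -49 2 15

4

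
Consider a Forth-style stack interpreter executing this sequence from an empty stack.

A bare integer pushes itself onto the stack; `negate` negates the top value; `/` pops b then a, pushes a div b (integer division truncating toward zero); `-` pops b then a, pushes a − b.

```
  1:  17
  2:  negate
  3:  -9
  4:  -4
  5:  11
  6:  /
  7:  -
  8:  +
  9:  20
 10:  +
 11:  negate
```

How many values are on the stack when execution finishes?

1

17      17
negate  -17
-9      -17 -9
-4      -17 -9 -4
11      -17 -9 -4 11
/       -17 -9 0
-       -17 -9
+       -26
20      -26 20
+       -6
negate  6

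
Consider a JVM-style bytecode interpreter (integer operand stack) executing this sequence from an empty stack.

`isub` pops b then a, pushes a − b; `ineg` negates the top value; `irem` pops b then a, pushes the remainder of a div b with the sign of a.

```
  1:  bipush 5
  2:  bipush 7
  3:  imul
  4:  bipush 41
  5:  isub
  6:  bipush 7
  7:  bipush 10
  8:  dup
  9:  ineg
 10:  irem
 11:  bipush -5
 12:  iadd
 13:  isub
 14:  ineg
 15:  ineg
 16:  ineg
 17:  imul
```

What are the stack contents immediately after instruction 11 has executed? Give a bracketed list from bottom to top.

[-6, 7, 0, -5]

bipush 5   [5]
bipush 7   [5, 7]
imul       [35]
bipush 41  [35, 41]
isub       [-6]
bipush 7   [-6, 7]
bipush 10  [-6, 7, 10]
dup        [-6, 7, 10, 10]
ineg       [-6, 7, 10, -10]
irem       [-6, 7, 0]
bipush -5  [-6, 7, 0, -5]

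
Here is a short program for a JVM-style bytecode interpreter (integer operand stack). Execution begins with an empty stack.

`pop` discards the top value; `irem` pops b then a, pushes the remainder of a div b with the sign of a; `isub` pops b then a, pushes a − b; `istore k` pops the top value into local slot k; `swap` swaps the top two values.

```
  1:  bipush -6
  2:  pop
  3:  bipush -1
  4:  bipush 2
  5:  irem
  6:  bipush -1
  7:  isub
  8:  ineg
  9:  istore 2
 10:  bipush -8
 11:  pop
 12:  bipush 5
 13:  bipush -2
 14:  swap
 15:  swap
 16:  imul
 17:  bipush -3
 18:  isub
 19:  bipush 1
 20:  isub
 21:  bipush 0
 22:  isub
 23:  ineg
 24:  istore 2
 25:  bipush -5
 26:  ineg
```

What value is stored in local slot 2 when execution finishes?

bipush -6 : -6
pop       : (empty)
bipush -1 : -1
bipush 2  : -1 2
irem      : -1
bipush -1 : -1 -1
isub      : 0
ineg      : 0
istore 2  : (empty)
bipush -8 : -8
pop       : (empty)
bipush 5  : 5
bipush -2 : 5 -2
swap      : -2 5
swap      : 5 -2
imul      : -10
bipush -3 : -10 -3
isub      : -7
bipush 1  : -7 1
isub      : -8
bipush 0  : -8 0
isub      : -8
ineg      : 8
istore 2  : (empty)
bipush -5 : -5
ineg      : 5

8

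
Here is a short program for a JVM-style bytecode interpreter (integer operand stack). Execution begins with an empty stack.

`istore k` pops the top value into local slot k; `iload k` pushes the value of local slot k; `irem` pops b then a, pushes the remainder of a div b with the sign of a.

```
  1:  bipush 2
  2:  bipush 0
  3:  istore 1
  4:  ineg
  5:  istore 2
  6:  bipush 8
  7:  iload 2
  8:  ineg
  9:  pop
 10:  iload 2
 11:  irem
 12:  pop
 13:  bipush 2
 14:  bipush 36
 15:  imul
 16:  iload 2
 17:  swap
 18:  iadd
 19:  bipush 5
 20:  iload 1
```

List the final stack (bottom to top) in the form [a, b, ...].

[70, 5, 0]

bipush 2  → 2
bipush 0  → 2 0
istore 1  → 2
ineg      → -2
istore 2  → (empty)
bipush 8  → 8
iload 2   → 8 -2
ineg      → 8 2
pop       → 8
iload 2   → 8 -2
irem      → 0
pop       → (empty)
bipush 2  → 2
bipush 36 → 2 36
imul      → 72
iload 2   → 72 -2
swap      → -2 72
iadd      → 70
bipush 5  → 70 5
iload 1   → 70 5 0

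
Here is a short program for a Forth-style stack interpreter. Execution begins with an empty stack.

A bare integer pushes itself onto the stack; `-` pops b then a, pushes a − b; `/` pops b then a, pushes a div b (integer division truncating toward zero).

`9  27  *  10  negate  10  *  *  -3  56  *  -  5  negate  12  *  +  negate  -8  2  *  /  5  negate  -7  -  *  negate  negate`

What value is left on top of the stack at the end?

9      : [9]
27     : [9, 27]
*      : [243]
10     : [243, 10]
negate : [243, -10]
10     : [243, -10, 10]
*      : [243, -100]
*      : [-24300]
-3     : [-24300, -3]
56     : [-24300, -3, 56]
*      : [-24300, -168]
-      : [-24132]
5      : [-24132, 5]
negate : [-24132, -5]
12     : [-24132, -5, 12]
*      : [-24132, -60]
+      : [-24192]
negate : [24192]
-8     : [24192, -8]
2      : [24192, -8, 2]
*      : [24192, -16]
/      : [-1512]
5      : [-1512, 5]
negate : [-1512, -5]
-7     : [-1512, -5, -7]
-      : [-1512, 2]
*      : [-3024]
negate : [3024]
negate : [-3024]

-3024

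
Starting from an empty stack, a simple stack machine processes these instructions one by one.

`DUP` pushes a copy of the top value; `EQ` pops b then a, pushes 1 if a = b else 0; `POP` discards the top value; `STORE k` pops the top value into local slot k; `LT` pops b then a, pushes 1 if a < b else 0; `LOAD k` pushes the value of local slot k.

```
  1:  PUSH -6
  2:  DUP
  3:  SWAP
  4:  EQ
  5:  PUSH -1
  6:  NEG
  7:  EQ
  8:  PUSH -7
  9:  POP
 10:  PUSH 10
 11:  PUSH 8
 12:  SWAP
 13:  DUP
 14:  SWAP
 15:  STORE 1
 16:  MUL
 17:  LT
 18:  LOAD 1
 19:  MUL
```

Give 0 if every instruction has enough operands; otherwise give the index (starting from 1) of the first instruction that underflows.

0

PUSH -6 -> -6
DUP     -> -6 -6
SWAP    -> -6 -6
EQ      -> 1
PUSH -1 -> 1 -1
NEG     -> 1 1
EQ      -> 1
PUSH -7 -> 1 -7
POP     -> 1
PUSH 10 -> 1 10
PUSH 8  -> 1 10 8
SWAP    -> 1 8 10
DUP     -> 1 8 10 10
SWAP    -> 1 8 10 10
STORE 1 -> 1 8 10
MUL     -> 1 80
LT      -> 1
LOAD 1  -> 1 10
MUL     -> 10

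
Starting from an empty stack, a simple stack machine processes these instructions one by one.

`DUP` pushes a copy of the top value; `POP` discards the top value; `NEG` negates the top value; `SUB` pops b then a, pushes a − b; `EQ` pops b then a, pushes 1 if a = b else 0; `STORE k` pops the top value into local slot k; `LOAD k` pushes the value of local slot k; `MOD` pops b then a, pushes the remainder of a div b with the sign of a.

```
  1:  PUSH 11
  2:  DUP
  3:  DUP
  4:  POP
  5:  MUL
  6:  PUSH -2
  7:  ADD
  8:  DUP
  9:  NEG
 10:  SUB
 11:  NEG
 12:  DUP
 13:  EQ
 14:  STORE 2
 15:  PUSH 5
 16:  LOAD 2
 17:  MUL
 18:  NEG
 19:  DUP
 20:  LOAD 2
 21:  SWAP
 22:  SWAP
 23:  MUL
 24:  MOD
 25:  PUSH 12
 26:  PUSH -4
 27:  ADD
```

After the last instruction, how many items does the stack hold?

PUSH 11  [11]
DUP      [11, 11]
DUP      [11, 11, 11]
POP      [11, 11]
MUL      [121]
PUSH -2  [121, -2]
ADD      [119]
DUP      [119, 119]
NEG      [119, -119]
SUB      [238]
NEG      [-238]
DUP      [-238, -238]
EQ       [1]
STORE 2  []
PUSH 5   [5]
LOAD 2   [5, 1]
MUL      [5]
NEG      [-5]
DUP      [-5, -5]
LOAD 2   [-5, -5, 1]
SWAP     [-5, 1, -5]
SWAP     [-5, -5, 1]
MUL      [-5, -5]
MOD      [0]
PUSH 12  [0, 12]
PUSH -4  [0, 12, -4]
ADD      [0, 8]

2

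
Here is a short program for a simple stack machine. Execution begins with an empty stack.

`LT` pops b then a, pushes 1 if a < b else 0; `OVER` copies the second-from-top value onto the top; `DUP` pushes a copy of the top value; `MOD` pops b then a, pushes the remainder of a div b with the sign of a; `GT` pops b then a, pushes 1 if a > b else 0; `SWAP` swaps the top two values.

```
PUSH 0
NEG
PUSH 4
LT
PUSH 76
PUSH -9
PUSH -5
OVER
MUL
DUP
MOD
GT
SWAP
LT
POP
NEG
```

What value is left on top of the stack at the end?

PUSH 0  -> 0
NEG     -> 0
PUSH 4  -> 0 4
LT      -> 1
PUSH 76 -> 1 76
PUSH -9 -> 1 76 -9
PUSH -5 -> 1 76 -9 -5
OVER    -> 1 76 -9 -5 -9
MUL     -> 1 76 -9 45
DUP     -> 1 76 -9 45 45
MOD     -> 1 76 -9 0
GT      -> 1 76 0
SWAP    -> 1 0 76
LT      -> 1 1
POP     -> 1
NEG     -> -1

-1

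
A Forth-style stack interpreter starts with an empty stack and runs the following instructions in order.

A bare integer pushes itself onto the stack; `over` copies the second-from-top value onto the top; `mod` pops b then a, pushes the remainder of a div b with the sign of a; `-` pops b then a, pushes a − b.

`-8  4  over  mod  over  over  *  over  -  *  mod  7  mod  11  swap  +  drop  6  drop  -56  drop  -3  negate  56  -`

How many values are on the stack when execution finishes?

-8      -8
4       -8 4
over    -8 4 -8
mod     -8 4
over    -8 4 -8
over    -8 4 -8 4
*       -8 4 -32
over    -8 4 -32 4
-       -8 4 -36
*       -8 -144
mod     -8
7       -8 7
mod     -1
11      -1 11
swap    11 -1
+       10
drop    (empty)
6       6
drop    (empty)
-56     -56
drop    (empty)
-3      -3
negate  3
56      3 56
-       -53

1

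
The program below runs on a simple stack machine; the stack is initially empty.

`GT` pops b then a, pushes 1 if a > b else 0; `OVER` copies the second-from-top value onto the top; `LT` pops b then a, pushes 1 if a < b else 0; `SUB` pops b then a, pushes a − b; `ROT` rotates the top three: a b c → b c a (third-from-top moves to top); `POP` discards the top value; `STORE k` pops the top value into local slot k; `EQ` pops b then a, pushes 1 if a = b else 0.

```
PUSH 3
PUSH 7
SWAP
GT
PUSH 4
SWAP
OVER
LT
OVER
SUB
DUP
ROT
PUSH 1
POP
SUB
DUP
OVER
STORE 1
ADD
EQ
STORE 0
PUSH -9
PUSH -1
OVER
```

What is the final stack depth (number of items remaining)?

PUSH 3  → [3]
PUSH 7  → [3, 7]
SWAP    → [7, 3]
GT      → [1]
PUSH 4  → [1, 4]
SWAP    → [4, 1]
OVER    → [4, 1, 4]
LT      → [4, 1]
OVER    → [4, 1, 4]
SUB     → [4, -3]
DUP     → [4, -3, -3]
ROT     → [-3, -3, 4]
PUSH 1  → [-3, -3, 4, 1]
POP     → [-3, -3, 4]
SUB     → [-3, -7]
DUP     → [-3, -7, -7]
OVER    → [-3, -7, -7, -7]
STORE 1 → [-3, -7, -7]
ADD     → [-3, -14]
EQ      → [0]
STORE 0 → []
PUSH -9 → [-9]
PUSH -1 → [-9, -1]
OVER    → [-9, -1, -9]

3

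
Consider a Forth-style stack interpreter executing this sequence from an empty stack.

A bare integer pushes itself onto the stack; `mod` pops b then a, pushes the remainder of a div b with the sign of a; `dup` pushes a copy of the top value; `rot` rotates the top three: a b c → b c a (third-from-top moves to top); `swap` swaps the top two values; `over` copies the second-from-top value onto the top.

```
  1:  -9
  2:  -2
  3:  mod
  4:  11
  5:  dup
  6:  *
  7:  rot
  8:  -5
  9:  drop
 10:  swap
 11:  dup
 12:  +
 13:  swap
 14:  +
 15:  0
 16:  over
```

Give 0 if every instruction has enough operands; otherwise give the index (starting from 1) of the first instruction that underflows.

-9  -> -9
-2  -> -9 -2
mod -> -1
11  -> -1 11
dup -> -1 11 11
*   -> -1 121
rot  — needs 3 operands, stack has 2 → underflow

7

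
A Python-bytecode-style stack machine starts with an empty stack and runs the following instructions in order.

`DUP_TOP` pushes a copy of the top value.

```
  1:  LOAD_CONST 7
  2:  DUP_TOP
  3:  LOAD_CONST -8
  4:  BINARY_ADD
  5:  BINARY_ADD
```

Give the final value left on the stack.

6

LOAD_CONST 7  : 7
DUP_TOP       : 7 7
LOAD_CONST -8 : 7 7 -8
BINARY_ADD    : 7 -1
BINARY_ADD    : 6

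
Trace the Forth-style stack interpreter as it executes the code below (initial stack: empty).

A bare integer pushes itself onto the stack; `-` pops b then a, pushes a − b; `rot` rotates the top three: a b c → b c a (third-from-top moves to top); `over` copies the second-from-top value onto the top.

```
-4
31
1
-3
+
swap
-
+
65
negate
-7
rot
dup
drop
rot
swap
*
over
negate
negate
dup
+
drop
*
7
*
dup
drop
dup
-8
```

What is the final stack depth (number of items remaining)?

-4     → [-4]
31     → [-4, 31]
1      → [-4, 31, 1]
-3     → [-4, 31, 1, -3]
+      → [-4, 31, -2]
swap   → [-4, -2, 31]
-      → [-4, -33]
+      → [-37]
65     → [-37, 65]
negate → [-37, -65]
-7     → [-37, -65, -7]
rot    → [-65, -7, -37]
dup    → [-65, -7, -37, -37]
drop   → [-65, -7, -37]
rot    → [-7, -37, -65]
swap   → [-7, -65, -37]
*      → [-7, 2405]
over   → [-7, 2405, -7]
negate → [-7, 2405, 7]
negate → [-7, 2405, -7]
dup    → [-7, 2405, -7, -7]
+      → [-7, 2405, -14]
drop   → [-7, 2405]
*      → [-16835]
7      → [-16835, 7]
*      → [-117845]
dup    → [-117845, -117845]
drop   → [-117845]
dup    → [-117845, -117845]
-8     → [-117845, -117845, -8]

3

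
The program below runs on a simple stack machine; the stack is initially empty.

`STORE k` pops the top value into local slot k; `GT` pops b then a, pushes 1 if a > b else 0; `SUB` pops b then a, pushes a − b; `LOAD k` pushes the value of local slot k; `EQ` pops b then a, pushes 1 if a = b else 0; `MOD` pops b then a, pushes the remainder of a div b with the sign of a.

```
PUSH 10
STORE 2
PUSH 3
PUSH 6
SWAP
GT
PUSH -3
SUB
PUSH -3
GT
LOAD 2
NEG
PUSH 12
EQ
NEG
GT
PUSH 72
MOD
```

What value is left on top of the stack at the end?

1

PUSH 10 : [10]
STORE 2 : []
PUSH 3  : [3]
PUSH 6  : [3, 6]
SWAP    : [6, 3]
GT      : [1]
PUSH -3 : [1, -3]
SUB     : [4]
PUSH -3 : [4, -3]
GT      : [1]
LOAD 2  : [1, 10]
NEG     : [1, -10]
PUSH 12 : [1, -10, 12]
EQ      : [1, 0]
NEG     : [1, 0]
GT      : [1]
PUSH 72 : [1, 72]
MOD     : [1]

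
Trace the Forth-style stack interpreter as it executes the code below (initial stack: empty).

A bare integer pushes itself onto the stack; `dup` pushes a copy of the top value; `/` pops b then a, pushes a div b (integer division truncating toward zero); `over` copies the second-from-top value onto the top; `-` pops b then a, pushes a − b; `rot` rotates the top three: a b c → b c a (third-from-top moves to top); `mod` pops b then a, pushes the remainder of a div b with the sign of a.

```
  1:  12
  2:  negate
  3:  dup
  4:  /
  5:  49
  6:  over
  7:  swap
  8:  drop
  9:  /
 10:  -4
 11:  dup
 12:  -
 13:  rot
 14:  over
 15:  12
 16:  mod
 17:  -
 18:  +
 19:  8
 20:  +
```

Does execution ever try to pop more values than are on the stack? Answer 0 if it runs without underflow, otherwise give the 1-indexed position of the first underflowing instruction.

13

12     -> [12]
negate -> [-12]
dup    -> [-12, -12]
/      -> [1]
49     -> [1, 49]
over   -> [1, 49, 1]
swap   -> [1, 1, 49]
drop   -> [1, 1]
/      -> [1]
-4     -> [1, -4]
dup    -> [1, -4, -4]
-      -> [1, 0]
rot  — needs 3 operands, stack has 2 → underflow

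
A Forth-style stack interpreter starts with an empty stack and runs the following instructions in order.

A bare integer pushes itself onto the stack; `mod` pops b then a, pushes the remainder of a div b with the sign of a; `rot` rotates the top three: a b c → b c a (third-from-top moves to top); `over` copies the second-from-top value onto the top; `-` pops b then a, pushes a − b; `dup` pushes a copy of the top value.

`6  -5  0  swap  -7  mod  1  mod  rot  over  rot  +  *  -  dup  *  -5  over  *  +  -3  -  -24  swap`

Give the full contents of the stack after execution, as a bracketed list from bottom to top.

6    -> 6
-5   -> 6 -5
0    -> 6 -5 0
swap -> 6 0 -5
-7   -> 6 0 -5 -7
mod  -> 6 0 -5
1    -> 6 0 -5 1
mod  -> 6 0 0
rot  -> 0 0 6
over -> 0 0 6 0
rot  -> 0 6 0 0
+    -> 0 6 0
*    -> 0 0
-    -> 0
dup  -> 0 0
*    -> 0
-5   -> 0 -5
over -> 0 -5 0
*    -> 0 0
+    -> 0
-3   -> 0 -3
-    -> 3
-24  -> 3 -24
swap -> -24 3

[-24, 3]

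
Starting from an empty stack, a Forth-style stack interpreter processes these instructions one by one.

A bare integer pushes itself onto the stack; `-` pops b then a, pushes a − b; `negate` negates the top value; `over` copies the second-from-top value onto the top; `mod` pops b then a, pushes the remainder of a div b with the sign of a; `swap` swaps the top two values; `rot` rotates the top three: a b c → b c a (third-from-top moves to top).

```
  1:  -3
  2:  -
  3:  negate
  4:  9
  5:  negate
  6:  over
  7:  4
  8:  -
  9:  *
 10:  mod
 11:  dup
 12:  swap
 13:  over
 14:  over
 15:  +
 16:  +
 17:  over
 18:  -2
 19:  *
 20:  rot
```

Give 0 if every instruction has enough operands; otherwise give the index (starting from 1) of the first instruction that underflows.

-3 : [-3]
-  — needs 2 operands, stack has 1 → underflow

2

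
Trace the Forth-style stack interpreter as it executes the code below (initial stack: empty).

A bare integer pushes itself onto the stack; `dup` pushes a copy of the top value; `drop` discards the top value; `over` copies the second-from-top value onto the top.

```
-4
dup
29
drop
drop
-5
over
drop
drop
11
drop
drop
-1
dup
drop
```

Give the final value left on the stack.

-1

-4   -> [-4]
dup  -> [-4, -4]
29   -> [-4, -4, 29]
drop -> [-4, -4]
drop -> [-4]
-5   -> [-4, -5]
over -> [-4, -5, -4]
drop -> [-4, -5]
drop -> [-4]
11   -> [-4, 11]
drop -> [-4]
drop -> []
-1   -> [-1]
dup  -> [-1, -1]
drop -> [-1]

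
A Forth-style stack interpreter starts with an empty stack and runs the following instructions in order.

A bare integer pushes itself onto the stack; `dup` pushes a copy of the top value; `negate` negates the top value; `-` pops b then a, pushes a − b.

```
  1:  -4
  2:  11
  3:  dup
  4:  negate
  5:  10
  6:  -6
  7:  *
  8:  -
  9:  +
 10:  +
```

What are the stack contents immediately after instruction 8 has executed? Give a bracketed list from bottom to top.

[-4, 11, 49]

-4      [-4]
11      [-4, 11]
dup     [-4, 11, 11]
negate  [-4, 11, -11]
10      [-4, 11, -11, 10]
-6      [-4, 11, -11, 10, -6]
*       [-4, 11, -11, -60]
-       [-4, 11, 49]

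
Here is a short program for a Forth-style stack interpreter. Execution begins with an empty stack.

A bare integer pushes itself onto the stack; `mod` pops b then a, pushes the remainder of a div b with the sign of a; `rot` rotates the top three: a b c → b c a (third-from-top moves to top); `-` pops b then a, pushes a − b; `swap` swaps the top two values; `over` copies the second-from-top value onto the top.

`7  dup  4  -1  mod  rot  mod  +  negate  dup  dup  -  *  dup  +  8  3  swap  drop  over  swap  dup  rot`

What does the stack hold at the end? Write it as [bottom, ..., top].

7      : [7]
dup    : [7, 7]
4      : [7, 7, 4]
-1     : [7, 7, 4, -1]
mod    : [7, 7, 0]
rot    : [7, 0, 7]
mod    : [7, 0]
+      : [7]
negate : [-7]
dup    : [-7, -7]
dup    : [-7, -7, -7]
-      : [-7, 0]
*      : [0]
dup    : [0, 0]
+      : [0]
8      : [0, 8]
3      : [0, 8, 3]
swap   : [0, 3, 8]
drop   : [0, 3]
over   : [0, 3, 0]
swap   : [0, 0, 3]
dup    : [0, 0, 3, 3]
rot    : [0, 3, 3, 0]

[0, 3, 3, 0]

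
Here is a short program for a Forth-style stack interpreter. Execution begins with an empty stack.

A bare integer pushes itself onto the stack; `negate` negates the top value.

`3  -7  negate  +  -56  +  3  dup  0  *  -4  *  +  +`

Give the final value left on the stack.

-43

3      → 3
-7     → 3 -7
negate → 3 7
+      → 10
-56    → 10 -56
+      → -46
3      → -46 3
dup    → -46 3 3
0      → -46 3 3 0
*      → -46 3 0
-4     → -46 3 0 -4
*      → -46 3 0
+      → -46 3
+      → -43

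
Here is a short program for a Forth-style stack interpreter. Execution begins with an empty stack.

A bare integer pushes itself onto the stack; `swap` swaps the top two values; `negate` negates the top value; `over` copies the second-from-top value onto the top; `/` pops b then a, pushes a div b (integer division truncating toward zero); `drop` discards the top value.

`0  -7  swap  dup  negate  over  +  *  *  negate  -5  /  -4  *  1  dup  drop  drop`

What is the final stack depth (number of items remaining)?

1

0       0
-7      0 -7
swap    -7 0
dup     -7 0 0
negate  -7 0 0
over    -7 0 0 0
+       -7 0 0
*       -7 0
*       0
negate  0
-5      0 -5
/       0
-4      0 -4
*       0
1       0 1
dup     0 1 1
drop    0 1
drop    0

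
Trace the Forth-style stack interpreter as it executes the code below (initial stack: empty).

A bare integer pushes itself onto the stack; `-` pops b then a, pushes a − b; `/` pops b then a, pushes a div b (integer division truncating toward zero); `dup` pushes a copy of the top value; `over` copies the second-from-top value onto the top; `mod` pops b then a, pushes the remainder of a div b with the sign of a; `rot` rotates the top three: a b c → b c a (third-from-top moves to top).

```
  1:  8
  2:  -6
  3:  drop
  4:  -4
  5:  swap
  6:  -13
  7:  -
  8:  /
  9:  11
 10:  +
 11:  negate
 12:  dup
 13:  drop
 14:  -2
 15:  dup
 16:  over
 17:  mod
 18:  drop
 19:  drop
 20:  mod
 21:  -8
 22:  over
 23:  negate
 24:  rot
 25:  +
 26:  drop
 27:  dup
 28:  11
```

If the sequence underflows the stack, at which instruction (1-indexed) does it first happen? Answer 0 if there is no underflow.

20

8      -> [8]
-6     -> [8, -6]
drop   -> [8]
-4     -> [8, -4]
swap   -> [-4, 8]
-13    -> [-4, 8, -13]
-      -> [-4, 21]
/      -> [0]
11     -> [0, 11]
+      -> [11]
negate -> [-11]
dup    -> [-11, -11]
drop   -> [-11]
-2     -> [-11, -2]
dup    -> [-11, -2, -2]
over   -> [-11, -2, -2, -2]
mod    -> [-11, -2, 0]
drop   -> [-11, -2]
drop   -> [-11]
mod  — needs 2 operands, stack has 1 → underflow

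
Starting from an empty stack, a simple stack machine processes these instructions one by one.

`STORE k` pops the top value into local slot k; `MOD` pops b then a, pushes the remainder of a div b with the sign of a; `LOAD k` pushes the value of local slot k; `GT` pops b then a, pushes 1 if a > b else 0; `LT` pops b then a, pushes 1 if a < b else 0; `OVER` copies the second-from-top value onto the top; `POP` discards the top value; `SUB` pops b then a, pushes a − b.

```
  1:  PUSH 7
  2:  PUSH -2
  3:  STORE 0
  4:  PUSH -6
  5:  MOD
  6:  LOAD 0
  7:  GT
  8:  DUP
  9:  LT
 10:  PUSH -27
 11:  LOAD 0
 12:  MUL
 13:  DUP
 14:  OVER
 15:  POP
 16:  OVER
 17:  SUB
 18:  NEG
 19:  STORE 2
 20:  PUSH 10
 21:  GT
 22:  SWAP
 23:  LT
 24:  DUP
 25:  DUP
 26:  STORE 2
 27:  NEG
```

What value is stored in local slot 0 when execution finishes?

-2

PUSH 7    7
PUSH -2   7 -2
STORE 0   7
PUSH -6   7 -6
MOD       1
LOAD 0    1 -2
GT        1
DUP       1 1
LT        0
PUSH -27  0 -27
LOAD 0    0 -27 -2
MUL       0 54
DUP       0 54 54
OVER      0 54 54 54
POP       0 54 54
OVER      0 54 54 54
SUB       0 54 0
NEG       0 54 0
STORE 2   0 54
PUSH 10   0 54 10
GT        0 1
SWAP      1 0
LT        0
DUP       0 0
DUP       0 0 0
STORE 2   0 0
NEG       0 0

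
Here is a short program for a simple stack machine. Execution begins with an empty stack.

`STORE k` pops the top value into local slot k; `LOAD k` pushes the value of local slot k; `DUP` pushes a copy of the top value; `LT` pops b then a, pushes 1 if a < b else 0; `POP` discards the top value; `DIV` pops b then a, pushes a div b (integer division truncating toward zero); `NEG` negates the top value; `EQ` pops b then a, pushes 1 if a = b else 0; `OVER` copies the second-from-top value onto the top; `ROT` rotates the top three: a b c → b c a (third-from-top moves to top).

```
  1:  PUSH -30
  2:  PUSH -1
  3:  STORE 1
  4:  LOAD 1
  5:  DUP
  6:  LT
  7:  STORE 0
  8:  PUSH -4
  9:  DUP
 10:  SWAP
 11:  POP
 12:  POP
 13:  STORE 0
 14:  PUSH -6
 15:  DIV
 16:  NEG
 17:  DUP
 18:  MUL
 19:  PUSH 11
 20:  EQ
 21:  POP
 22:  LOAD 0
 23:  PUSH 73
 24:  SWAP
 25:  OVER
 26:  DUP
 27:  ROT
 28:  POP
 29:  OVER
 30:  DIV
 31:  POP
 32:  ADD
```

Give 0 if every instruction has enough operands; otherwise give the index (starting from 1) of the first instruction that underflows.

15

PUSH -30 : [-30]
PUSH -1  : [-30, -1]
STORE 1  : [-30]
LOAD 1   : [-30, -1]
DUP      : [-30, -1, -1]
LT       : [-30, 0]
STORE 0  : [-30]
PUSH -4  : [-30, -4]
DUP      : [-30, -4, -4]
SWAP     : [-30, -4, -4]
POP      : [-30, -4]
POP      : [-30]
STORE 0  : []
PUSH -6  : [-6]
DIV  — needs 2 operands, stack has 1 → underflow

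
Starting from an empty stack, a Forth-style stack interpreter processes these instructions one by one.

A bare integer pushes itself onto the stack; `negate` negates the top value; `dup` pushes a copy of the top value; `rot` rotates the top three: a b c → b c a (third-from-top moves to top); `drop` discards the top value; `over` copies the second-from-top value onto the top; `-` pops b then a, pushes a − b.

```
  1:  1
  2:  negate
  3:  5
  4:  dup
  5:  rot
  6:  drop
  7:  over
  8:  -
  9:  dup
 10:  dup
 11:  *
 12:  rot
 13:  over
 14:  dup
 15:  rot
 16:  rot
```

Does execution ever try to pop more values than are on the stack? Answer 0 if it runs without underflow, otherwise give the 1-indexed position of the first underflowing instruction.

0

1      -> [1]
negate -> [-1]
5      -> [-1, 5]
dup    -> [-1, 5, 5]
rot    -> [5, 5, -1]
drop   -> [5, 5]
over   -> [5, 5, 5]
-      -> [5, 0]
dup    -> [5, 0, 0]
dup    -> [5, 0, 0, 0]
*      -> [5, 0, 0]
rot    -> [0, 0, 5]
over   -> [0, 0, 5, 0]
dup    -> [0, 0, 5, 0, 0]
rot    -> [0, 0, 0, 0, 5]
rot    -> [0, 0, 0, 5, 0]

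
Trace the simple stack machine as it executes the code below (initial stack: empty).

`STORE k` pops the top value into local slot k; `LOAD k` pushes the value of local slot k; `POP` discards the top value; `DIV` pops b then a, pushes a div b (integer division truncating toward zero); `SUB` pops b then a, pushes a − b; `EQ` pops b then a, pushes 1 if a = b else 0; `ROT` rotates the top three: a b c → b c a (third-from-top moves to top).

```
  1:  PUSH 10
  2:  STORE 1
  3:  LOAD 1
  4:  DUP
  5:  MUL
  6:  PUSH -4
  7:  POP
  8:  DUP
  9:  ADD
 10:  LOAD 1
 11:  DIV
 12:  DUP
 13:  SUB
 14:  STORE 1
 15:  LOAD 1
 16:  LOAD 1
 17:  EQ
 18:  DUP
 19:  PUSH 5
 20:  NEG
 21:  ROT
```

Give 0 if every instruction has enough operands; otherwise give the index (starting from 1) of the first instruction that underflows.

0

PUSH 10  10
STORE 1  (empty)
LOAD 1   10
DUP      10 10
MUL      100
PUSH -4  100 -4
POP      100
DUP      100 100
ADD      200
LOAD 1   200 10
DIV      20
DUP      20 20
SUB      0
STORE 1  (empty)
LOAD 1   0
LOAD 1   0 0
EQ       1
DUP      1 1
PUSH 5   1 1 5
NEG      1 1 -5
ROT      1 -5 1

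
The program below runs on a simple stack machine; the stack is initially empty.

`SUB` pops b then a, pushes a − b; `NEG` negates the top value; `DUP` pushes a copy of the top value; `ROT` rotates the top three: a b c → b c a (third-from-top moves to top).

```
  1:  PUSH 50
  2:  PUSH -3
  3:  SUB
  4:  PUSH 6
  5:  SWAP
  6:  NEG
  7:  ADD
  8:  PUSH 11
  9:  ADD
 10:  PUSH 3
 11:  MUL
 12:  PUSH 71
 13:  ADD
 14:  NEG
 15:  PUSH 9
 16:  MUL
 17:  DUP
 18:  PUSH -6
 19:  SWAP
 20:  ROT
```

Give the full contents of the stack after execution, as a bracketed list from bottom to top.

PUSH 50 -> [50]
PUSH -3 -> [50, -3]
SUB     -> [53]
PUSH 6  -> [53, 6]
SWAP    -> [6, 53]
NEG     -> [6, -53]
ADD     -> [-47]
PUSH 11 -> [-47, 11]
ADD     -> [-36]
PUSH 3  -> [-36, 3]
MUL     -> [-108]
PUSH 71 -> [-108, 71]
ADD     -> [-37]
NEG     -> [37]
PUSH 9  -> [37, 9]
MUL     -> [333]
DUP     -> [333, 333]
PUSH -6 -> [333, 333, -6]
SWAP    -> [333, -6, 333]
ROT     -> [-6, 333, 333]

[-6, 333, 333]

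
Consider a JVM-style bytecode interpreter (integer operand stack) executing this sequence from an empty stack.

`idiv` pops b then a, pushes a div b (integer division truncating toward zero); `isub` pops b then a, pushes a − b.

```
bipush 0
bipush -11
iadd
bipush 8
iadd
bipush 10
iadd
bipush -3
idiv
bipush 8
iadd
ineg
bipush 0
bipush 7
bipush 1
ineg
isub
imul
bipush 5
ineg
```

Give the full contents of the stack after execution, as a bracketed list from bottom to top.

[-6, 0, -5]

bipush 0    [0]
bipush -11  [0, -11]
iadd        [-11]
bipush 8    [-11, 8]
iadd        [-3]
bipush 10   [-3, 10]
iadd        [7]
bipush -3   [7, -3]
idiv        [-2]
bipush 8    [-2, 8]
iadd        [6]
ineg        [-6]
bipush 0    [-6, 0]
bipush 7    [-6, 0, 7]
bipush 1    [-6, 0, 7, 1]
ineg        [-6, 0, 7, -1]
isub        [-6, 0, 8]
imul        [-6, 0]
bipush 5    [-6, 0, 5]
ineg        [-6, 0, -5]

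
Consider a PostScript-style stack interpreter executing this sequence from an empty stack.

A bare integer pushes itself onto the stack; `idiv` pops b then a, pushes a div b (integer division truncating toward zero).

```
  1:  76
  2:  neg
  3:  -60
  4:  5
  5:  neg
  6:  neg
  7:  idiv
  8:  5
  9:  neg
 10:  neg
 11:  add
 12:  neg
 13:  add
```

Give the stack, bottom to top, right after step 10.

[-76, -12, 5]

76   -> [76]
neg  -> [-76]
-60  -> [-76, -60]
5    -> [-76, -60, 5]
neg  -> [-76, -60, -5]
neg  -> [-76, -60, 5]
idiv -> [-76, -12]
5    -> [-76, -12, 5]
neg  -> [-76, -12, -5]
neg  -> [-76, -12, 5]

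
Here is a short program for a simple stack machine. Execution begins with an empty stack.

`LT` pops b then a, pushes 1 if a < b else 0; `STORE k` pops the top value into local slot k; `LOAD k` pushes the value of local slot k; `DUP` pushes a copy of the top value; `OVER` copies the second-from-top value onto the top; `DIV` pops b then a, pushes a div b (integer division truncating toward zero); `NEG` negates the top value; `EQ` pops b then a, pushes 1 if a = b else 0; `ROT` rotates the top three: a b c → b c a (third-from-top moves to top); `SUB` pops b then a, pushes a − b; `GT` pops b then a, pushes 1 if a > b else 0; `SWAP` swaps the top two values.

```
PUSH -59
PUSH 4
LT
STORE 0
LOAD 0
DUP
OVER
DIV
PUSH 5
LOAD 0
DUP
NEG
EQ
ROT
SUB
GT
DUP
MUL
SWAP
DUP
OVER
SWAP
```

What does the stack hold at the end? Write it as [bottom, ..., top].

PUSH -59  -59
PUSH 4    -59 4
LT        1
STORE 0   (empty)
LOAD 0    1
DUP       1 1
OVER      1 1 1
DIV       1 1
PUSH 5    1 1 5
LOAD 0    1 1 5 1
DUP       1 1 5 1 1
NEG       1 1 5 1 -1
EQ        1 1 5 0
ROT       1 5 0 1
SUB       1 5 -1
GT        1 1
DUP       1 1 1
MUL       1 1
SWAP      1 1
DUP       1 1 1
OVER      1 1 1 1
SWAP      1 1 1 1

[1, 1, 1, 1]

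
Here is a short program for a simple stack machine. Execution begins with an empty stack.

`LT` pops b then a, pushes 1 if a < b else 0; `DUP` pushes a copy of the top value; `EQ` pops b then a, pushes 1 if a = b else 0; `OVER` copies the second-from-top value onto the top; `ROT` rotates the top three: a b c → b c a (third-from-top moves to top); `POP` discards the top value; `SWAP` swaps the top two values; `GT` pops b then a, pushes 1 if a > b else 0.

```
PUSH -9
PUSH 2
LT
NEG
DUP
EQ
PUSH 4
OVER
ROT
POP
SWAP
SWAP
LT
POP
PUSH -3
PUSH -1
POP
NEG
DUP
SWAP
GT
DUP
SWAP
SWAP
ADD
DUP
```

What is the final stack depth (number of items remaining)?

PUSH -9 → [-9]
PUSH 2  → [-9, 2]
LT      → [1]
NEG     → [-1]
DUP     → [-1, -1]
EQ      → [1]
PUSH 4  → [1, 4]
OVER    → [1, 4, 1]
ROT     → [4, 1, 1]
POP     → [4, 1]
SWAP    → [1, 4]
SWAP    → [4, 1]
LT      → [0]
POP     → []
PUSH -3 → [-3]
PUSH -1 → [-3, -1]
POP     → [-3]
NEG     → [3]
DUP     → [3, 3]
SWAP    → [3, 3]
GT      → [0]
DUP     → [0, 0]
SWAP    → [0, 0]
SWAP    → [0, 0]
ADD     → [0]
DUP     → [0, 0]

2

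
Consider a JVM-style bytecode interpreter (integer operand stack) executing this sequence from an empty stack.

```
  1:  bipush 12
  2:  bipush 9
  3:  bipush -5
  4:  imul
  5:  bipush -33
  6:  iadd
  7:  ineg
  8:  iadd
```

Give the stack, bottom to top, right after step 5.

bipush 12   [12]
bipush 9    [12, 9]
bipush -5   [12, 9, -5]
imul        [12, -45]
bipush -33  [12, -45, -33]

[12, -45, -33]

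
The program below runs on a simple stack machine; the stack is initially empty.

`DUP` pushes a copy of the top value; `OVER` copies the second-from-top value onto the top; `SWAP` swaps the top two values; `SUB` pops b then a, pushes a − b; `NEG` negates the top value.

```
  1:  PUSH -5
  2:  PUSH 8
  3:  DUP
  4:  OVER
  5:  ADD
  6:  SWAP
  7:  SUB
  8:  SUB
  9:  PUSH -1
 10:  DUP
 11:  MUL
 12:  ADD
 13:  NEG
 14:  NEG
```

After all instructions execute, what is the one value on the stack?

-12

PUSH -5 → -5
PUSH 8  → -5 8
DUP     → -5 8 8
OVER    → -5 8 8 8
ADD     → -5 8 16
SWAP    → -5 16 8
SUB     → -5 8
SUB     → -13
PUSH -1 → -13 -1
DUP     → -13 -1 -1
MUL     → -13 1
ADD     → -12
NEG     → 12
NEG     → -12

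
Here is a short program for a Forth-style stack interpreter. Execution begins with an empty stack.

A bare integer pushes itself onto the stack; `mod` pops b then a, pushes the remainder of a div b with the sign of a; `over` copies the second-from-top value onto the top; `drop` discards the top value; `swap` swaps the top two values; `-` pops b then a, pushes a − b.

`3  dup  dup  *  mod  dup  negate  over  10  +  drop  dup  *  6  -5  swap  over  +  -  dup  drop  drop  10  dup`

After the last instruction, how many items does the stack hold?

4

3       [3]
dup     [3, 3]
dup     [3, 3, 3]
*       [3, 9]
mod     [3]
dup     [3, 3]
negate  [3, -3]
over    [3, -3, 3]
10      [3, -3, 3, 10]
+       [3, -3, 13]
drop    [3, -3]
dup     [3, -3, -3]
*       [3, 9]
6       [3, 9, 6]
-5      [3, 9, 6, -5]
swap    [3, 9, -5, 6]
over    [3, 9, -5, 6, -5]
+       [3, 9, -5, 1]
-       [3, 9, -6]
dup     [3, 9, -6, -6]
drop    [3, 9, -6]
drop    [3, 9]
10      [3, 9, 10]
dup     [3, 9, 10, 10]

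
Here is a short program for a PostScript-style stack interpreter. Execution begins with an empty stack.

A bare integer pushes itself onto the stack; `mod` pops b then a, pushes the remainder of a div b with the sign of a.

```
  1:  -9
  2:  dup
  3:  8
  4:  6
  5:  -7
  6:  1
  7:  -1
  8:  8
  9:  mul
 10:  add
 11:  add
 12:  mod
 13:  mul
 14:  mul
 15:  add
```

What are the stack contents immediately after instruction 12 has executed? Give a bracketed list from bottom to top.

[-9, -9, 8, 6]

-9  -> [-9]
dup -> [-9, -9]
8   -> [-9, -9, 8]
6   -> [-9, -9, 8, 6]
-7  -> [-9, -9, 8, 6, -7]
1   -> [-9, -9, 8, 6, -7, 1]
-1  -> [-9, -9, 8, 6, -7, 1, -1]
8   -> [-9, -9, 8, 6, -7, 1, -1, 8]
mul -> [-9, -9, 8, 6, -7, 1, -8]
add -> [-9, -9, 8, 6, -7, -7]
add -> [-9, -9, 8, 6, -14]
mod -> [-9, -9, 8, 6]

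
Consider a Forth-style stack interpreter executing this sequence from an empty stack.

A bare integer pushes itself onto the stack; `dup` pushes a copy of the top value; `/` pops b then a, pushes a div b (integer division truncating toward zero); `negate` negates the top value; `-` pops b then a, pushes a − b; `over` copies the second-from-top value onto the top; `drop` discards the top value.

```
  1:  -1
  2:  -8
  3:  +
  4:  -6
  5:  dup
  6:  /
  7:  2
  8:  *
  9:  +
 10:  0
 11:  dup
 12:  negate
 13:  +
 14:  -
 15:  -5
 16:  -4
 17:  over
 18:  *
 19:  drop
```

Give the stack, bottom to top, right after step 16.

[-7, -5, -4]

-1     → [-1]
-8     → [-1, -8]
+      → [-9]
-6     → [-9, -6]
dup    → [-9, -6, -6]
/      → [-9, 1]
2      → [-9, 1, 2]
*      → [-9, 2]
+      → [-7]
0      → [-7, 0]
dup    → [-7, 0, 0]
negate → [-7, 0, 0]
+      → [-7, 0]
-      → [-7]
-5     → [-7, -5]
-4     → [-7, -5, -4]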